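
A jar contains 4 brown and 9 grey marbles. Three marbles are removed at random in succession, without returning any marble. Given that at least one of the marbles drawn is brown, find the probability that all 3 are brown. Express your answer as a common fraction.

P(all 3 brown) = C(4,3)/C(13,3) = 2/143; P(at least one brown) = 1 − C(9,3)/C(13,3) = 101/143.
Since 'all 3 brown' ⊆ 'at least one brown', P(all 3 | at least one) = 2/143 / 101/143 = 2/101 ≈ 0.0198.

2/101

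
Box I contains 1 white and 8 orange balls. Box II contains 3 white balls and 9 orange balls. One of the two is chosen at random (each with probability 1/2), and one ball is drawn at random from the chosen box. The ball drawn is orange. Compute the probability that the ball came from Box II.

27/59

P(orange | Box I) = 8/9; P(orange | Box II) = 3/4.
P(orange) = 1/2·8/9 + 1/2·3/4 = 59/72.
By Bayes' rule, P(Box II | orange) = 3/8 / 59/72 = 27/59 ≈ 0.4576.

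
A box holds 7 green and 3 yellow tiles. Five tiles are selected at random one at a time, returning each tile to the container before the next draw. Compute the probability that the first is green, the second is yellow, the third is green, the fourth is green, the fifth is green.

Multiply the conditional probability of each draw in order, with replacement (the composition resets each draw).
P = (7/10) · (3/10) · (7/10) · (7/10) · (7/10) = 7203/100000 ≈ 0.0720.

7203/100000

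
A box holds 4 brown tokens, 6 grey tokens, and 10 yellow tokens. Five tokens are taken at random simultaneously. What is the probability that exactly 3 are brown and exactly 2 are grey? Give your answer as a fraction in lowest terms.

5/1292

Unordered draws without replacement: count favorable combinations over C(20,5).
Favorable = C(4,3) · C(6,2) · C(10,0) = 60; total = C(20,5) = 15504.
P = 60/15504 = 5/1292 ≈ 0.0039.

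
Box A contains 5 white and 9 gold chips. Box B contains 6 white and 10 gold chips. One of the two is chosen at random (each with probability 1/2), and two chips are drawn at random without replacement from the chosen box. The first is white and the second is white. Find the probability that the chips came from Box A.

P(E | Box A) = 10/91; P(E | Box B) = 1/8.
P(E) = 1/2·10/91 + 1/2·1/8 = 171/1456.
By Bayes' rule, P(Box A | E) = 5/91 / 171/1456 = 80/171 ≈ 0.4678.

80/171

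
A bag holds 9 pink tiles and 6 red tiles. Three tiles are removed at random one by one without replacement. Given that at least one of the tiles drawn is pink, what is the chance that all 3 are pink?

28/145

P(all 3 pink) = C(9,3)/C(15,3) = 12/65; P(at least one pink) = 1 − C(6,3)/C(15,3) = 87/91.
Since 'all 3 pink' ⊆ 'at least one pink', P(all 3 | at least one) = 12/65 / 87/91 = 28/145 ≈ 0.1931.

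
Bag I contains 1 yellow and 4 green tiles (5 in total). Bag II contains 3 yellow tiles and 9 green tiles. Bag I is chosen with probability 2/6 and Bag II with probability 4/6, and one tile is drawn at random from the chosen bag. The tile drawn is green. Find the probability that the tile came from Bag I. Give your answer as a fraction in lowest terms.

P(green | Bag I) = 4/5; P(green | Bag II) = 3/4.
P(green) = 1/3·4/5 + 2/3·3/4 = 23/30.
By Bayes' rule, P(Bag I | green) = 4/15 / 23/30 = 8/23 ≈ 0.3478.

8/23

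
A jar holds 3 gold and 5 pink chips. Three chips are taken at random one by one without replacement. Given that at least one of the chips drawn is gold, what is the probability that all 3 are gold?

1/46

P(all 3 gold) = C(3,3)/C(8,3) = 1/56; P(at least one gold) = 1 − C(5,3)/C(8,3) = 23/28.
Since 'all 3 gold' ⊆ 'at least one gold', P(all 3 | at least one) = 1/56 / 23/28 = 1/46 ≈ 0.0217.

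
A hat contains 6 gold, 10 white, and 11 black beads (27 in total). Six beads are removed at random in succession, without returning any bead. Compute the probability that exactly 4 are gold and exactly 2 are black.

Unordered draws without replacement: count favorable combinations over C(27,6).
Favorable = C(6,4) · C(10,0) · C(11,2) = 825; total = C(27,6) = 296010.
P = 825/296010 = 5/1794 ≈ 0.0028.

5/1794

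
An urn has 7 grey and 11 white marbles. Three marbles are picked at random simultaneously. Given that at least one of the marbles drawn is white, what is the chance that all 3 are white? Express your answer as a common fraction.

15/71

P(all 3 white) = C(11,3)/C(18,3) = 55/272; P(at least one white) = 1 − C(7,3)/C(18,3) = 781/816.
Since 'all 3 white' ⊆ 'at least one white', P(all 3 | at least one) = 55/272 / 781/816 = 15/71 ≈ 0.2113.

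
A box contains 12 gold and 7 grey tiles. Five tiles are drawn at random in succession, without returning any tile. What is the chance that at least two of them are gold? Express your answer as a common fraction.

Sum the hypergeometric tail for j = 2,…,5 gold tiles.
Favorable = C(12,2)·C(7,3) + C(12,3)·C(7,2) + C(12,4)·C(7,1) + C(12,5)·C(7,0) = 11187; total = C(19,5) = 11628.
P = 11187/11628 = 1243/1292 ≈ 0.9621.

1243/1292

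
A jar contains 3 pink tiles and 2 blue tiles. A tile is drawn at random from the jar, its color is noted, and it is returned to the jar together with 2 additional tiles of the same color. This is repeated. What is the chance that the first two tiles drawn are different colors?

12/35

Either pink then blue, or blue then pink; after the first draw the total is 7.
P = (3/5)·(2/7) + (2/5)·(3/7) = 12/35 ≈ 0.3429.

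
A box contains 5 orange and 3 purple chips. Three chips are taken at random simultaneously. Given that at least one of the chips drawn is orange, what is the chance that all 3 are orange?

P(all 3 orange) = C(5,3)/C(8,3) = 5/28; P(at least one orange) = 1 − C(3,3)/C(8,3) = 55/56.
Since 'all 3 orange' ⊆ 'at least one orange', P(all 3 | at least one) = 5/28 / 55/56 = 2/11 ≈ 0.1818.

2/11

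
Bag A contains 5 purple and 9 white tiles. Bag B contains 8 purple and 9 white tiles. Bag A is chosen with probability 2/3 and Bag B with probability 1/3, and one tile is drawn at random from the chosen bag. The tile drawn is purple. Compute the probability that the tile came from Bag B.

56/141

P(purple | Bag A) = 5/14; P(purple | Bag B) = 8/17.
P(purple) = 2/3·5/14 + 1/3·8/17 = 47/119.
By Bayes' rule, P(Bag B | purple) = 8/51 / 47/119 = 56/141 ≈ 0.3972.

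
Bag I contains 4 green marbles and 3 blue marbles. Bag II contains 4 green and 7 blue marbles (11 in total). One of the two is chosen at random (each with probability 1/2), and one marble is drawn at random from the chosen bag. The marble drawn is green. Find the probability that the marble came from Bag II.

7/18

P(green | Bag I) = 4/7; P(green | Bag II) = 4/11.
P(green) = 1/2·4/7 + 1/2·4/11 = 36/77.
By Bayes' rule, P(Bag II | green) = 2/11 / 36/77 = 7/18 ≈ 0.3889.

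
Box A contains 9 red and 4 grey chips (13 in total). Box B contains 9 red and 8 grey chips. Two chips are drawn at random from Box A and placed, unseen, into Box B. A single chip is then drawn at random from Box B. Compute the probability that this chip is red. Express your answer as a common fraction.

Condition on how many of the transferred chips are red (from Box A: 9 red of 13; then Box B has 19 total).
  0 red: C(9,0)C(4,2)/C(13,2) = 1/13; then P = 9/19
  1 red: C(9,1)C(4,1)/C(13,2) = 6/13; then P = 10/19
  2 red: C(9,2)C(4,0)/C(13,2) = 6/13; then P = 11/19
P(red from Box B) = 135/247 ≈ 0.5466.

135/247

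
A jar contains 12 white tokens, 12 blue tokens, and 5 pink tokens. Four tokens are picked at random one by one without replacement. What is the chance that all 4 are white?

Unordered draws without replacement: count favorable combinations over C(29,4).
Favorable = C(12,4) · C(12,0) · C(5,0) = 495; total = C(29,4) = 23751.
P = 495/23751 = 55/2639 ≈ 0.0208.

55/2639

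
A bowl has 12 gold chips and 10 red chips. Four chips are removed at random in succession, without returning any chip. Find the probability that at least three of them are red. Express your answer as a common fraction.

Sum the hypergeometric tail for j = 3,…,4 red chips.
Favorable = C(10,3)·C(12,1) + C(10,4)·C(12,0) = 1650; total = C(22,4) = 7315.
P = 1650/7315 = 30/133 ≈ 0.2256.

30/133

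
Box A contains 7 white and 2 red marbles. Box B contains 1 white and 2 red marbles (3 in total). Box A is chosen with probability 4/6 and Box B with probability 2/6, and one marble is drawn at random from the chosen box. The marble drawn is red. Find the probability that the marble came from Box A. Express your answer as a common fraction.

2/5

P(red | Box A) = 2/9; P(red | Box B) = 2/3.
P(red) = 2/3·2/9 + 1/3·2/3 = 10/27.
By Bayes' rule, P(Box A | red) = 4/27 / 10/27 = 2/5 ≈ 0.4000.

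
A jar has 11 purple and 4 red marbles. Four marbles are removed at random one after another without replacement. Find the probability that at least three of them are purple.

Sum the hypergeometric tail for j = 3,…,4 purple marbles.
Favorable = C(11,3)·C(4,1) + C(11,4)·C(4,0) = 990; total = C(15,4) = 1365.
P = 990/1365 = 66/91 ≈ 0.7253.

66/91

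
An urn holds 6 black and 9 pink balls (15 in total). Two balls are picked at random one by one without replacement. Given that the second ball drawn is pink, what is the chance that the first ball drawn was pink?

4/7

P(first=pink and the second ball drawn is pink) = (9/15)·(8/14) = 12/35.
P(the second ball drawn is pink) = Σ over first color = 9/35 + 12/35 = 3/5.
By Bayes, P(first=pink | the second ball drawn is pink) = 12/35 / 3/5 = 4/7 ≈ 0.5714.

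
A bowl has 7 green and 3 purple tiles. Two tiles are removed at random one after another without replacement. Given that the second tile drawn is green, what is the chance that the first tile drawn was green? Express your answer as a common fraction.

2/3

P(first=green and the second tile drawn is green) = (7/10)·(6/9) = 7/15.
P(the second tile drawn is green) = Σ over first color = 7/15 + 7/30 = 7/10.
By Bayes, P(first=green | the second tile drawn is green) = 7/15 / 7/10 = 2/3 ≈ 0.6667.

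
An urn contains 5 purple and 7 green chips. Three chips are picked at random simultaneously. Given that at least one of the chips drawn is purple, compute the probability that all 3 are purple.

2/37

P(all 3 purple) = C(5,3)/C(12,3) = 1/22; P(at least one purple) = 1 − C(7,3)/C(12,3) = 37/44.
Since 'all 3 purple' ⊆ 'at least one purple', P(all 3 | at least one) = 1/22 / 37/44 = 2/37 ≈ 0.0541.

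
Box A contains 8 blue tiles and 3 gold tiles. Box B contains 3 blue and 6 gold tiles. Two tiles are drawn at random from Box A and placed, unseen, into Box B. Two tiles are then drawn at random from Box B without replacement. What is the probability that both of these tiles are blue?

433/3025

Condition on how many of the transferred tiles are blue (from Box A: 8 blue of 11; then Box B has 11 total).
  0 blue: C(8,0)C(3,2)/C(11,2) = 3/55; then P = C(3,2)/C(11,2) = 3/55
  1 blue: C(8,1)C(3,1)/C(11,2) = 24/55; then P = C(4,2)/C(11,2) = 6/55
  2 blue: C(8,2)C(3,0)/C(11,2) = 28/55; then P = C(5,2)/C(11,2) = 2/11
P(both blue) = 433/3025 ≈ 0.1431.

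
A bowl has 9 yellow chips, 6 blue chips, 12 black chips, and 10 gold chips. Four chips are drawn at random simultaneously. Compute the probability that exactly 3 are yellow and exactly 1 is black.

Unordered draws without replacement: count favorable combinations over C(37,4).
Favorable = C(9,3) · C(6,0) · C(12,1) · C(10,0) = 1008; total = C(37,4) = 66045.
P = 1008/66045 = 48/3145 ≈ 0.0153.

48/3145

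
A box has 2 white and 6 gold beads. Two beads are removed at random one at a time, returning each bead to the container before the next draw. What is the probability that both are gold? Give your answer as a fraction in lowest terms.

Multiply the conditional probability of each draw in order, with replacement (the composition resets each draw).
P = (6/8) · (6/8) = 9/16 ≈ 0.5625.

9/16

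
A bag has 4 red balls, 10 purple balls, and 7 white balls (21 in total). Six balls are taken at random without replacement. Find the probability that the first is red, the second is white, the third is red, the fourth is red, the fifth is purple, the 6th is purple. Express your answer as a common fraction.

1/2584

Multiply the conditional probability of each draw in order, without replacement, so each draw removes one from its color and from the total.
P = (4/21) · (7/20) · (3/19) · (2/18) · (10/17) · (9/16) = 1/2584 ≈ 0.0004.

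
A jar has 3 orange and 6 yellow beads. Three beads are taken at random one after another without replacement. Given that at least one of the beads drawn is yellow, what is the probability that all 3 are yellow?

P(all 3 yellow) = C(6,3)/C(9,3) = 5/21; P(at least one yellow) = 1 − C(3,3)/C(9,3) = 83/84.
Since 'all 3 yellow' ⊆ 'at least one yellow', P(all 3 | at least one) = 5/21 / 83/84 = 20/83 ≈ 0.2410.

20/83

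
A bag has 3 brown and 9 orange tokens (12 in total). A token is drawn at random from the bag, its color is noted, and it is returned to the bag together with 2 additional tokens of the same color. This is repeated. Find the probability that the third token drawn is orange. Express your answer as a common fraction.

Sum over the four possibilities for the first two draws (orange/not-orange each), tracking how the orange count and total change by +2 per draw.
P(third is orange) = 3/4 ≈ 0.7500. (In a Pólya urn every draw has the same marginal probability 9/12.)

3/4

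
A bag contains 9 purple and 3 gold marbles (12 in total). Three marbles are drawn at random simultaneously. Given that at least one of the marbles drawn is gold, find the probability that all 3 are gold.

P(all 3 gold) = C(3,3)/C(12,3) = 1/220; P(at least one gold) = 1 − C(9,3)/C(12,3) = 34/55.
Since 'all 3 gold' ⊆ 'at least one gold', P(all 3 | at least one) = 1/220 / 34/55 = 1/136 ≈ 0.0074.

1/136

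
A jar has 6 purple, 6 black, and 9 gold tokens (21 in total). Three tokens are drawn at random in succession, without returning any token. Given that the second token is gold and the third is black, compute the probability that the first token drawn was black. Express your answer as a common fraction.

5/19

P(first=black and the second token is gold and the third is black) = (6/21)·(9/20)·(5/19) = 9/266.
P(E) = Σ over first color = 27/665 + 9/266 + 36/665 = 9/70.
By Bayes, P(first=black | E) = 9/266 / 9/70 = 5/19 ≈ 0.2632.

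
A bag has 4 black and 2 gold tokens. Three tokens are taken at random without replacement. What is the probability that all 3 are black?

1/5

Multiply the conditional probability of each draw in order, without replacement, so each draw removes one from its color and from the total.
P = (4/6) · (3/5) · (2/4) = 1/5 ≈ 0.2000.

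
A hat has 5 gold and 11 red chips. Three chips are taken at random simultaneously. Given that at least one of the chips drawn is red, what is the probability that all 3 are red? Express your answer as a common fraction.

3/10

P(all 3 red) = C(11,3)/C(16,3) = 33/112; P(at least one red) = 1 − C(5,3)/C(16,3) = 55/56.
Since 'all 3 red' ⊆ 'at least one red', P(all 3 | at least one) = 33/112 / 55/56 = 3/10 ≈ 0.3000.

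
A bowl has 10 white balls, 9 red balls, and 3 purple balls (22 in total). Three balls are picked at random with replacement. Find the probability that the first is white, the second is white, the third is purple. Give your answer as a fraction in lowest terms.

75/2662

Multiply the conditional probability of each draw in order, with replacement (the composition resets each draw).
P = (10/22) · (10/22) · (3/22) = 75/2662 ≈ 0.0282.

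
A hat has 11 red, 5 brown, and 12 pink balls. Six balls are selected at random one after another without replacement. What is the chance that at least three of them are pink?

Sum the hypergeometric tail for j = 3,…,6 pink balls.
Favorable = C(12,3)·C(16,3) + C(12,4)·C(16,2) + C(12,5)·C(16,1) + C(12,6)·C(16,0) = 196196; total = C(28,6) = 376740.
P = 196196/376740 = 539/1035 ≈ 0.5208.

539/1035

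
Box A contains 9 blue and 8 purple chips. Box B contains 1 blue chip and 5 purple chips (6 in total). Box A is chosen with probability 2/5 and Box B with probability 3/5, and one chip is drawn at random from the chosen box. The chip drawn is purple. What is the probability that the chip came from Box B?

P(purple | Box A) = 8/17; P(purple | Box B) = 5/6.
P(purple) = 2/5·8/17 + 3/5·5/6 = 117/170.
By Bayes' rule, P(Box B | purple) = 1/2 / 117/170 = 85/117 ≈ 0.7265.

85/117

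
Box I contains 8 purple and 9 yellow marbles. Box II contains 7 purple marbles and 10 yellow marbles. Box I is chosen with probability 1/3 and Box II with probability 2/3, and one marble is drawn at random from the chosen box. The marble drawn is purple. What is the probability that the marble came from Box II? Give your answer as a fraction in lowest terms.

7/11

P(purple | Box I) = 8/17; P(purple | Box II) = 7/17.
P(purple) = 1/3·8/17 + 2/3·7/17 = 22/51.
By Bayes' rule, P(Box II | purple) = 14/51 / 22/51 = 7/11 ≈ 0.6364.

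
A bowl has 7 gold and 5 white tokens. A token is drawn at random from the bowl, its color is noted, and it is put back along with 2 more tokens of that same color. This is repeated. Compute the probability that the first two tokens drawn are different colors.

5/12

Either white then gold, or gold then white; after the first draw the total is 14.
P = (5/12)·(7/14) + (7/12)·(5/14) = 5/12 ≈ 0.4167.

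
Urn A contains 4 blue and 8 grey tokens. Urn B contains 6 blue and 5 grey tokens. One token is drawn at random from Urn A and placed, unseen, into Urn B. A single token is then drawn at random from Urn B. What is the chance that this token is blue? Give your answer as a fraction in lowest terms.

Condition on how many of the transferred tokens are blue (from Urn A: 4 blue of 12; then Urn B has 12 total).
  0 blue: C(4,0)C(8,1)/C(12,1) = 2/3; then P = 6/12
  1 blue: C(4,1)C(8,0)/C(12,1) = 1/3; then P = 7/12
P(blue from Urn B) = 19/36 ≈ 0.5278.

19/36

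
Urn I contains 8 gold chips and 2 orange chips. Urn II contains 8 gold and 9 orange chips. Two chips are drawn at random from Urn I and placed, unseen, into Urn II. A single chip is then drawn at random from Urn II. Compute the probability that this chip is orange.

47/95

Condition on how many of the transferred chips are orange (from Urn I: 2 orange of 10; then Urn II has 19 total).
  0 orange: C(2,0)C(8,2)/C(10,2) = 28/45; then P = 9/19
  1 orange: C(2,1)C(8,1)/C(10,2) = 16/45; then P = 10/19
  2 orange: C(2,2)C(8,0)/C(10,2) = 1/45; then P = 11/19
P(orange from Urn II) = 47/95 ≈ 0.4947.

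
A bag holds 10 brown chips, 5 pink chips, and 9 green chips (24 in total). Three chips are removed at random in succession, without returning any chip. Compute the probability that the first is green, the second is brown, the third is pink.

Multiply the conditional probability of each draw in order, without replacement, so each draw removes one from its color and from the total.
P = (9/24) · (10/23) · (5/22) = 75/2024 ≈ 0.0371.

75/2024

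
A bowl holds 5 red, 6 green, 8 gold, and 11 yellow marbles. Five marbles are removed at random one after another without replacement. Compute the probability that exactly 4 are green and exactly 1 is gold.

Unordered draws without replacement: count favorable combinations over C(30,5).
Favorable = C(5,0) · C(6,4) · C(8,1) · C(11,0) = 120; total = C(30,5) = 142506.
P = 120/142506 = 20/23751 ≈ 0.0008.

20/23751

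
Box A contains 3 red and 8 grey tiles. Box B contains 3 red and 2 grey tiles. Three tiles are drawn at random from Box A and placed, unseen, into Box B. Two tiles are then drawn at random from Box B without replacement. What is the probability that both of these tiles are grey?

379/1540

Condition on how many of the transferred tiles are grey (from Box A: 8 grey of 11; then Box B has 8 total).
  0 grey: C(8,0)C(3,3)/C(11,3) = 1/165; then P = C(2,2)/C(8,2) = 1/28
  1 grey: C(8,1)C(3,2)/C(11,3) = 8/55; then P = C(3,2)/C(8,2) = 3/28
  2 grey: C(8,2)C(3,1)/C(11,3) = 28/55; then P = C(4,2)/C(8,2) = 3/14
  3 grey: C(8,3)C(3,0)/C(11,3) = 56/165; then P = C(5,2)/C(8,2) = 5/14
P(both grey) = 379/1540 ≈ 0.2461.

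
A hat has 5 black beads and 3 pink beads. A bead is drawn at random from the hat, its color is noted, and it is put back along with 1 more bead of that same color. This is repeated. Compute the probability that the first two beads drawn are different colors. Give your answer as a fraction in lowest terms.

Either black then pink, or pink then black; after the first draw the total is 9.
P = (5/8)·(3/9) + (3/8)·(5/9) = 5/12 ≈ 0.4167.

5/12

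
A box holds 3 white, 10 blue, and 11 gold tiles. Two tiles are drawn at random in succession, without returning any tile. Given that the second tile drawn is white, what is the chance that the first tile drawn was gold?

11/23

P(first=gold and the second tile drawn is white) = (11/24)·(3/23) = 11/184.
P(the second tile drawn is white) = Σ over first color = 1/92 + 5/92 + 11/184 = 1/8.
By Bayes, P(first=gold | the second tile drawn is white) = 11/184 / 1/8 = 11/23 ≈ 0.4783.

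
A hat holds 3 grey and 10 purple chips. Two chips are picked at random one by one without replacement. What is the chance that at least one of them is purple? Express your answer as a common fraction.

25/26

Use the complement: P(at least one purple) = 1 − P(no purple).
P(none) = C(3,2)/C(13,2) = 3/78.
So P = 1 − 3/78 = 25/26 ≈ 0.9615.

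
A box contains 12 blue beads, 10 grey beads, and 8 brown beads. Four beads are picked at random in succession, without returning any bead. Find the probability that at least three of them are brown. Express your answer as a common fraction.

Sum the hypergeometric tail for j = 3,…,4 brown beads.
Favorable = C(8,3)·C(22,1) + C(8,4)·C(22,0) = 1302; total = C(30,4) = 27405.
P = 1302/27405 = 62/1305 ≈ 0.0475.

62/1305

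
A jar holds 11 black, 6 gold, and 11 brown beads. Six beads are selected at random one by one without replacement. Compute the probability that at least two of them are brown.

814/1035

Sum the hypergeometric tail for j = 2,…,6 brown beads.
Favorable = C(11,2)·C(17,4) + C(11,3)·C(17,3) + C(11,4)·C(17,2) + C(11,5)·C(17,1) + C(11,6)·C(17,0) = 296296; total = C(28,6) = 376740.
P = 296296/376740 = 814/1035 ≈ 0.7865.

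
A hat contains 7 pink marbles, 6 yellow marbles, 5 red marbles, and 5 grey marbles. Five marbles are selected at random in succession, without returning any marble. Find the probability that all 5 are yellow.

6/33649

Unordered draws without replacement: count favorable combinations over C(23,5).
Favorable = C(7,0) · C(6,5) · C(5,0) · C(5,0) = 6; total = C(23,5) = 33649.
P = 6/33649 = 6/33649 ≈ 0.0002.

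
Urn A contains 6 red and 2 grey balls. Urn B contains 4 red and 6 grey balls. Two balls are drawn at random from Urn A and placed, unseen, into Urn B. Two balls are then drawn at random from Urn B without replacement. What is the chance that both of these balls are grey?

Condition on how many of the transferred balls are grey (from Urn A: 2 grey of 8; then Urn B has 12 total).
  0 grey: C(2,0)C(6,2)/C(8,2) = 15/28; then P = C(6,2)/C(12,2) = 5/22
  1 grey: C(2,1)C(6,1)/C(8,2) = 3/7; then P = C(7,2)/C(12,2) = 7/22
  2 grey: C(2,2)C(6,0)/C(8,2) = 1/28; then P = C(8,2)/C(12,2) = 14/33
P(both grey) = 505/1848 ≈ 0.2733.

505/1848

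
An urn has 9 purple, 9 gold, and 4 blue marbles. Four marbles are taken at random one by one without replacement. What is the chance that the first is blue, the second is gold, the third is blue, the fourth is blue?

Multiply the conditional probability of each draw in order, without replacement, so each draw removes one from its color and from the total.
P = (4/22) · (9/21) · (3/20) · (2/19) = 9/7315 ≈ 0.0012.

9/7315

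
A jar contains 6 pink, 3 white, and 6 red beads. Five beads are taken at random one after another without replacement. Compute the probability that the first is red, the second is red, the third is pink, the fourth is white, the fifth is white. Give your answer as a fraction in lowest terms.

3/1001

Multiply the conditional probability of each draw in order, without replacement, so each draw removes one from its color and from the total.
P = (6/15) · (5/14) · (6/13) · (3/12) · (2/11) = 3/1001 ≈ 0.0030.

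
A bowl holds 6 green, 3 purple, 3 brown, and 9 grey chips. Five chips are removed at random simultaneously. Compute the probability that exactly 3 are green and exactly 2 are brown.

Unordered draws without replacement: count favorable combinations over C(21,5).
Favorable = C(6,3) · C(3,0) · C(3,2) · C(9,0) = 60; total = C(21,5) = 20349.
P = 60/20349 = 20/6783 ≈ 0.0029.

20/6783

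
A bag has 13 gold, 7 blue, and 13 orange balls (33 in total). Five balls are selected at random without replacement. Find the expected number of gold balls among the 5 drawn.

By linearity of expectation, E[X] = Σ P(draw i is gold); by symmetry each draw (even without replacement) has P(gold) = 13/33.
E[X] = 5 · 13/33 = 65/33 ≈ 1.9697.

65/33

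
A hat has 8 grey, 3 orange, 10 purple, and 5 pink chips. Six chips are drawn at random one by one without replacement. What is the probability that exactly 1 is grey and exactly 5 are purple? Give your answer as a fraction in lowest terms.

144/16445

Unordered draws without replacement: count favorable combinations over C(26,6).
Favorable = C(8,1) · C(3,0) · C(10,5) · C(5,0) = 2016; total = C(26,6) = 230230.
P = 2016/230230 = 144/16445 ≈ 0.0088.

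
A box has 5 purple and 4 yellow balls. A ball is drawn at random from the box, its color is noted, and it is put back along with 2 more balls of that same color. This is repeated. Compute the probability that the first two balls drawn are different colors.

Either purple then yellow, or yellow then purple; after the first draw the total is 11.
P = (5/9)·(4/11) + (4/9)·(5/11) = 40/99 ≈ 0.4040.

40/99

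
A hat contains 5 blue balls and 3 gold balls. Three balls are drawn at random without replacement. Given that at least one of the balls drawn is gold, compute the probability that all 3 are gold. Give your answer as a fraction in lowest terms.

1/46

P(all 3 gold) = C(3,3)/C(8,3) = 1/56; P(at least one gold) = 1 − C(5,3)/C(8,3) = 23/28.
Since 'all 3 gold' ⊆ 'at least one gold', P(all 3 | at least one) = 1/56 / 23/28 = 1/46 ≈ 0.0217.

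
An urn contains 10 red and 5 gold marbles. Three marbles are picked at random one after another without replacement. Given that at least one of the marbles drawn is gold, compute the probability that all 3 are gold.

2/67

P(all 3 gold) = C(5,3)/C(15,3) = 2/91; P(at least one gold) = 1 − C(10,3)/C(15,3) = 67/91.
Since 'all 3 gold' ⊆ 'at least one gold', P(all 3 | at least one) = 2/91 / 67/91 = 2/67 ≈ 0.0299.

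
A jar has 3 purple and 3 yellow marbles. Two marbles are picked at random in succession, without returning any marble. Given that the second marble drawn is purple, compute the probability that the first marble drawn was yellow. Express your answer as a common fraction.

3/5

P(first=yellow and the second marble drawn is purple) = (3/6)·(3/5) = 3/10.
P(the second marble drawn is purple) = Σ over first color = 1/5 + 3/10 = 1/2.
By Bayes, P(first=yellow | the second marble drawn is purple) = 3/10 / 1/2 = 3/5 ≈ 0.6000.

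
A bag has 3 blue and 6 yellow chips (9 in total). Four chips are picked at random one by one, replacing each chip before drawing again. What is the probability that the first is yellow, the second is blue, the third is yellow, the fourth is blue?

Multiply the conditional probability of each draw in order, with replacement (the composition resets each draw).
P = (6/9) · (3/9) · (6/9) · (3/9) = 4/81 ≈ 0.0494.

4/81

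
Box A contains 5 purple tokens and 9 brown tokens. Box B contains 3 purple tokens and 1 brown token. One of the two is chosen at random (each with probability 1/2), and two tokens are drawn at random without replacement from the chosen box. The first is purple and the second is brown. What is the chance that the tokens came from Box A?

90/181

P(E | Box A) = 45/182; P(E | Box B) = 1/4.
P(E) = 1/2·45/182 + 1/2·1/4 = 181/728.
By Bayes' rule, P(Box A | E) = 45/364 / 181/728 = 90/181 ≈ 0.4972.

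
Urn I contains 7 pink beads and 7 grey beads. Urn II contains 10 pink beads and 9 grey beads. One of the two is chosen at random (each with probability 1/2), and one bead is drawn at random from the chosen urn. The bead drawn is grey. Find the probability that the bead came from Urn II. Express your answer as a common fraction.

18/37

P(grey | Urn I) = 1/2; P(grey | Urn II) = 9/19.
P(grey) = 1/2·1/2 + 1/2·9/19 = 37/76.
By Bayes' rule, P(Urn II | grey) = 9/38 / 37/76 = 18/37 ≈ 0.4865.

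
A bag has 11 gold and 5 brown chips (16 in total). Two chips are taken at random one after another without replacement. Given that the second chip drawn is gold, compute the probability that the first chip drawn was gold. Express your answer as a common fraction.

P(first=gold and the second chip drawn is gold) = (11/16)·(10/15) = 11/24.
P(the second chip drawn is gold) = Σ over first color = 11/24 + 11/48 = 11/16.
By Bayes, P(first=gold | the second chip drawn is gold) = 11/24 / 11/16 = 2/3 ≈ 0.6667.

2/3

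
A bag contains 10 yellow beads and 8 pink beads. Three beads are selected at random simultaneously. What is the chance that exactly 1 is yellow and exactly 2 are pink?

35/102

Unordered draws without replacement: count favorable combinations over C(18,3).
Favorable = C(10,1) · C(8,2) = 280; total = C(18,3) = 816.
P = 280/816 = 35/102 ≈ 0.3431.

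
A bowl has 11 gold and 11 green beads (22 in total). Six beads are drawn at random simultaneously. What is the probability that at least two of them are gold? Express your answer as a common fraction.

299/323

Sum the hypergeometric tail for j = 2,…,6 gold beads.
Favorable = C(11,2)·C(11,4) + C(11,3)·C(11,3) + C(11,4)·C(11,2) + C(11,5)·C(11,1) + C(11,6)·C(11,0) = 69069; total = C(22,6) = 74613.
P = 69069/74613 = 299/323 ≈ 0.9257.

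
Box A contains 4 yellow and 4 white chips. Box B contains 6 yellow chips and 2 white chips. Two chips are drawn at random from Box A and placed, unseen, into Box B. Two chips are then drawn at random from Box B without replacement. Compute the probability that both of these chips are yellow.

33/70

Condition on how many of the transferred chips are yellow (from Box A: 4 yellow of 8; then Box B has 10 total).
  0 yellow: C(4,0)C(4,2)/C(8,2) = 3/14; then P = C(6,2)/C(10,2) = 1/3
  1 yellow: C(4,1)C(4,1)/C(8,2) = 4/7; then P = C(7,2)/C(10,2) = 7/15
  2 yellow: C(4,2)C(4,0)/C(8,2) = 3/14; then P = C(8,2)/C(10,2) = 28/45
P(both yellow) = 33/70 ≈ 0.4714.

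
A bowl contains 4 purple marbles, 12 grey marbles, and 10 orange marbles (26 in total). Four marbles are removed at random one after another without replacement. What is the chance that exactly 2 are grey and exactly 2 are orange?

297/1495

Unordered draws without replacement: count favorable combinations over C(26,4).
Favorable = C(4,0) · C(12,2) · C(10,2) = 2970; total = C(26,4) = 14950.
P = 2970/14950 = 297/1495 ≈ 0.1987.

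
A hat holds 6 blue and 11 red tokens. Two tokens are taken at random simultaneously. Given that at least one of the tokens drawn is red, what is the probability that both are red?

5/11

P(both red) = C(11,2)/C(17,2) = 55/136; P(at least one red) = 1 − C(6,2)/C(17,2) = 121/136.
Since 'both red' ⊆ 'at least one red', P(both | at least one) = 55/136 / 121/136 = 5/11 ≈ 0.4545.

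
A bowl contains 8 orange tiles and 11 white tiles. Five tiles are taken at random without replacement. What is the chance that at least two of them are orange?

1421/1938

Sum the hypergeometric tail for j = 2,…,5 orange tiles.
Favorable = C(8,2)·C(11,3) + C(8,3)·C(11,2) + C(8,4)·C(11,1) + C(8,5)·C(11,0) = 8526; total = C(19,5) = 11628.
P = 8526/11628 = 1421/1938 ≈ 0.7332.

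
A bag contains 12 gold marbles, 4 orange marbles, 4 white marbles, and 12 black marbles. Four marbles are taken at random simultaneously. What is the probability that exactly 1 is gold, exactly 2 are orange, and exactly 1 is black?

Unordered draws without replacement: count favorable combinations over C(32,4).
Favorable = C(12,1) · C(4,2) · C(4,0) · C(12,1) = 864; total = C(32,4) = 35960.
P = 864/35960 = 108/4495 ≈ 0.0240.

108/4495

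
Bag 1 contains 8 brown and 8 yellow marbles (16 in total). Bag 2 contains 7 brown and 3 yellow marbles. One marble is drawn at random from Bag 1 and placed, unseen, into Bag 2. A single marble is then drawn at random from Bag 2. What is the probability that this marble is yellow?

7/22

Condition on how many of the transferred marbles are yellow (from Bag 1: 8 yellow of 16; then Bag 2 has 11 total).
  0 yellow: C(8,0)C(8,1)/C(16,1) = 1/2; then P = 3/11
  1 yellow: C(8,1)C(8,0)/C(16,1) = 1/2; then P = 4/11
P(yellow from Bag 2) = 7/22 ≈ 0.3182.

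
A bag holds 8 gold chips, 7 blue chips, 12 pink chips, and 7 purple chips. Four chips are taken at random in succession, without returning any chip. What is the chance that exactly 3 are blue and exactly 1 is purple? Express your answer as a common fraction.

245/46376

Unordered draws without replacement: count favorable combinations over C(34,4).
Favorable = C(8,0) · C(7,3) · C(12,0) · C(7,1) = 245; total = C(34,4) = 46376.
P = 245/46376 = 245/46376 ≈ 0.0053.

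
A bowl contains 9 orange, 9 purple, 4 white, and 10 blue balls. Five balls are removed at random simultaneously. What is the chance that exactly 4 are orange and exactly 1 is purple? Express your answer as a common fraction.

Unordered draws without replacement: count favorable combinations over C(32,5).
Favorable = C(9,4) · C(9,1) · C(4,0) · C(10,0) = 1134; total = C(32,5) = 201376.
P = 1134/201376 = 81/14384 ≈ 0.0056.

81/14384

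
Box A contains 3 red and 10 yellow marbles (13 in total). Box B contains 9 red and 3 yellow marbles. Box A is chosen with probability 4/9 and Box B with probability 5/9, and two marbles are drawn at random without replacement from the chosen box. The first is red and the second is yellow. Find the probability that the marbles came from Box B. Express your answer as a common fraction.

P(E | Box A) = 5/26; P(E | Box B) = 9/44.
P(E) = 4/9·5/26 + 5/9·9/44 = 1025/5148.
By Bayes' rule, P(Box B | E) = 5/44 / 1025/5148 = 117/205 ≈ 0.5707.

117/205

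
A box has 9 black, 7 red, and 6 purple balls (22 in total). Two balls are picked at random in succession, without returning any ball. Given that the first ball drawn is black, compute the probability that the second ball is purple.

2/7

After removing 1 black, the box has 6 purple out of 21 remaining.
P(second is purple | given) = 6/21 = 2/7 ≈ 0.2857.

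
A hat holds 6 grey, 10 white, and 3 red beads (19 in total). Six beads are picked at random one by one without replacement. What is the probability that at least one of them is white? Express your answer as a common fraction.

322/323

Use the complement: P(at least one white) = 1 − P(no white).
P(none) = C(9,6)/C(19,6) = 84/27132.
So P = 1 − 84/27132 = 322/323 ≈ 0.9969.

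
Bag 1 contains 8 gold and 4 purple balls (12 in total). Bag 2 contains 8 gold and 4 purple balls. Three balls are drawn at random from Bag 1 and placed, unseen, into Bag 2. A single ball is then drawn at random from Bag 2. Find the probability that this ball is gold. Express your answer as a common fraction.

Condition on how many of the transferred balls are gold (from Bag 1: 8 gold of 12; then Bag 2 has 15 total).
  0 gold: C(8,0)C(4,3)/C(12,3) = 1/55; then P = 8/15
  1 gold: C(8,1)C(4,2)/C(12,3) = 12/55; then P = 9/15
  2 gold: C(8,2)C(4,1)/C(12,3) = 28/55; then P = 10/15
  3 gold: C(8,3)C(4,0)/C(12,3) = 14/55; then P = 11/15
P(gold from Bag 2) = 2/3 ≈ 0.6667.

2/3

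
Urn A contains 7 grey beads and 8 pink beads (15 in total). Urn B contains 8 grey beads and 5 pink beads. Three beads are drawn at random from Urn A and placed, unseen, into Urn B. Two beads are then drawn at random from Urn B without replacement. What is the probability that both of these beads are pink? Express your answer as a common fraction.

47/300

Condition on how many of the transferred beads are pink (from Urn A: 8 pink of 15; then Urn B has 16 total).
  0 pink: C(8,0)C(7,3)/C(15,3) = 1/13; then P = C(5,2)/C(16,2) = 1/12
  1 pink: C(8,1)C(7,2)/C(15,3) = 24/65; then P = C(6,2)/C(16,2) = 1/8
  2 pink: C(8,2)C(7,1)/C(15,3) = 28/65; then P = C(7,2)/C(16,2) = 7/40
  3 pink: C(8,3)C(7,0)/C(15,3) = 8/65; then P = C(8,2)/C(16,2) = 7/30
P(both pink) = 47/300 ≈ 0.1567.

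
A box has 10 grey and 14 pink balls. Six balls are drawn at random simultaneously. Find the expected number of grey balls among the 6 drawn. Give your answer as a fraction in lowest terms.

By linearity of expectation, E[X] = Σ P(draw i is grey); by symmetry each draw (even without replacement) has P(grey) = 10/24.
E[X] = 6 · 10/24 = 5/2 ≈ 2.5000.

5/2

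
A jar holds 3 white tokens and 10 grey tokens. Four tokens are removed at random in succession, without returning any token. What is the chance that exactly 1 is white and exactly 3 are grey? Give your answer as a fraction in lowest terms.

Unordered draws without replacement: count favorable combinations over C(13,4).
Favorable = C(3,1) · C(10,3) = 360; total = C(13,4) = 715.
P = 360/715 = 72/143 ≈ 0.5035.

72/143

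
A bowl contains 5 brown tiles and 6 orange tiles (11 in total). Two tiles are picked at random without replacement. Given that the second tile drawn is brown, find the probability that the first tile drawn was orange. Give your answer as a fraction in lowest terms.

3/5

P(first=orange and the second tile drawn is brown) = (6/11)·(5/10) = 3/11.
P(the second tile drawn is brown) = Σ over first color = 2/11 + 3/11 = 5/11.
By Bayes, P(first=orange | the second tile drawn is brown) = 3/11 / 5/11 = 3/5 ≈ 0.6000.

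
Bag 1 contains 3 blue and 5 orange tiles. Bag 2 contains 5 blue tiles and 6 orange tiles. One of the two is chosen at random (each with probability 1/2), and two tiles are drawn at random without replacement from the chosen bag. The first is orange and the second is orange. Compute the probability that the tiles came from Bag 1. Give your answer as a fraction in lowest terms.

P(E | Bag 1) = 5/14; P(E | Bag 2) = 3/11.
P(E) = 1/2·5/14 + 1/2·3/11 = 97/308.
By Bayes' rule, P(Bag 1 | E) = 5/28 / 97/308 = 55/97 ≈ 0.5670.

55/97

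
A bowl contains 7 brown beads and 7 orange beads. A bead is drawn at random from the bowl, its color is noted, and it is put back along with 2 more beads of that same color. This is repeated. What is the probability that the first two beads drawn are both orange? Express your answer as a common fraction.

After a orange draw the bowl holds 9 orange out of 16.
P = (7/14)·(9/16) = 9/32 ≈ 0.2812.

9/32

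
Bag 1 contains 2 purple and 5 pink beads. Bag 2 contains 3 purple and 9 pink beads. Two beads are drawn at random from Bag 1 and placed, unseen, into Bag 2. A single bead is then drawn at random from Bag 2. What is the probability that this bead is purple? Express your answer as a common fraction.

25/98

Condition on how many of the transferred beads are purple (from Bag 1: 2 purple of 7; then Bag 2 has 14 total).
  0 purple: C(2,0)C(5,2)/C(7,2) = 10/21; then P = 3/14
  1 purple: C(2,1)C(5,1)/C(7,2) = 10/21; then P = 4/14
  2 purple: C(2,2)C(5,0)/C(7,2) = 1/21; then P = 5/14
P(purple from Bag 2) = 25/98 ≈ 0.2551.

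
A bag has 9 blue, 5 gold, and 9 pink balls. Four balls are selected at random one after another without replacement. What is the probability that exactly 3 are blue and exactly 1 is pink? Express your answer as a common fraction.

Unordered draws without replacement: count favorable combinations over C(23,4).
Favorable = C(9,3) · C(5,0) · C(9,1) = 756; total = C(23,4) = 8855.
P = 756/8855 = 108/1265 ≈ 0.0854.

108/1265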